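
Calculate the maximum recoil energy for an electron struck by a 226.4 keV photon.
106.3644 keV

Maximum energy transfer occurs at θ = 180° (backscattering).

Initial photon: E₀ = 226.4 keV → λ₀ = 5.4763 pm

Maximum Compton shift (at 180°):
Δλ_max = 2λ_C = 2 × 2.4263 = 4.8526 pm

Final wavelength:
λ' = 5.4763 + 4.8526 = 10.3290 pm

Minimum photon energy (maximum energy to electron):
E'_min = hc/λ' = 120.0356 keV

Maximum electron kinetic energy:
K_max = E₀ - E'_min = 226.4000 - 120.0356 = 106.3644 keV

(Intermediate values are shown rounded; full precision is carried through to the final answer.)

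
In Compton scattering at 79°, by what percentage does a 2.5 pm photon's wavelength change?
78.5339%

Calculate the Compton shift:
Δλ = λ_C(1 - cos(79°))
Δλ = 2.4263 × (1 - cos(79°))
Δλ = 2.4263 × 0.8092
Δλ = 1.9633 pm

Percentage change:
(Δλ/λ₀) × 100 = (1.9633/2.5) × 100
= 78.5339%

(Intermediate values are shown rounded; full precision is carried through to the final answer.)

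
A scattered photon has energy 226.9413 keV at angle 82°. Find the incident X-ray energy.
367.3999 keV

Convert final energy to wavelength (hc ≈ 1239.842 keV·pm):
λ' = hc/E' = 1239.842 / 226.9413 = 5.4633 pm

Calculate the Compton shift:
Δλ = λ_C(1 - cos(82°))
Δλ = 2.4263 × (1 - cos(82°))
Δλ = 2.0886 pm

Initial wavelength:
λ = λ' - Δλ = 5.4633 - 2.0886 = 3.3746 pm

Initial energy:
E = hc/λ = 1239.842 / 3.3746 = 367.3999 keV

(Intermediate values are shown rounded; full precision is carried through to the final answer.)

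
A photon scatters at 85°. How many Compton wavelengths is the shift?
0.9128 λ_C

The Compton shift formula is:
Δλ = λ_C(1 - cos θ)

Dividing both sides by λ_C:
Δλ/λ_C = 1 - cos θ

For θ = 85°:
Δλ/λ_C = 1 - cos(85°)
Δλ/λ_C = 1 - 0.0872
Δλ/λ_C = 0.9128

This means the shift is 0.9128 × λ_C = 2.2148 pm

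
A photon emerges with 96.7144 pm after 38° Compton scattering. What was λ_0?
96.2000 pm

From λ' = λ + Δλ, we have λ = λ' - Δλ

First calculate the Compton shift:
Δλ = λ_C(1 - cos θ)
Δλ = 2.4263 × (1 - cos(38°))
Δλ = 2.4263 × 0.2120
Δλ = 0.5144 pm

Initial wavelength:
λ = λ' - Δλ
λ = 96.7144 - 0.5144
λ = 96.2000 pm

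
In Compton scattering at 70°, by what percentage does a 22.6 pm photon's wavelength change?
7.0640%

Calculate the Compton shift:
Δλ = λ_C(1 - cos(70°))
Δλ = 2.4263 × (1 - cos(70°))
Δλ = 2.4263 × 0.6580
Δλ = 1.5965 pm

Percentage change:
(Δλ/λ₀) × 100 = (1.5965/22.6) × 100
= 7.0640%

(Intermediate values are shown rounded; full precision is carried through to the final answer.)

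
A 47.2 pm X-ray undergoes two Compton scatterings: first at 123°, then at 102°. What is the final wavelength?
53.8785 pm

Apply Compton shift twice:

First scattering at θ₁ = 123°:
Δλ₁ = λ_C(1 - cos(123°))
Δλ₁ = 2.4263 × 1.5446
Δλ₁ = 3.7478 pm

After first scattering:
λ₁ = 47.2 + 3.7478 = 50.9478 pm

Second scattering at θ₂ = 102°:
Δλ₂ = λ_C(1 - cos(102°))
Δλ₂ = 2.4263 × 1.2079
Δλ₂ = 2.9308 pm

Final wavelength:
λ₂ = 50.9478 + 2.9308 = 53.8785 pm

Total shift: Δλ_total = 3.7478 + 2.9308 = 6.6785 pm

(Intermediate values are shown rounded; full precision is carried through to the final answer.)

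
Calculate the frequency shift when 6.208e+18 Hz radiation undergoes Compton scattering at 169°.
5.621e+17 Hz (decrease)

Convert frequency to wavelength (c = 299792458 m/s):
λ₀ = c/f₀ = 299792458/6.208e+18 = 4.8291311e-11 m = 48.2913 pm

Calculate Compton shift:
Δλ = λ_C(1 - cos(169°)) = 4.8080 pm

Final wavelength:
λ' = λ₀ + Δλ = 48.2913 + 4.8080 = 53.0994 pm

Final frequency:
f' = c/λ' = 299792458/5.3099353e-11 = 5.6458778e+18 Hz

Frequency shift (decrease):
Δf = f₀ - f' = 6.208e+18 - 5.6458778e+18 = 5.621e+17 Hz

(Intermediate values are shown rounded; full precision is carried through to the final answer.)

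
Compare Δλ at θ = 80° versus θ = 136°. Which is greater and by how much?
136° produces the larger shift by a factor of 2.081

Calculate both shifts using Δλ = λ_C(1 - cos θ):

For θ₁ = 80°:
Δλ₁ = 2.4263 × (1 - cos(80°))
Δλ₁ = 2.4263 × 0.8264
Δλ₁ = 2.0050 pm

For θ₂ = 136°:
Δλ₂ = 2.4263 × (1 - cos(136°))
Δλ₂ = 2.4263 × 1.7193
Δλ₂ = 4.1717 pm

The 136° angle produces the larger shift.
Ratio: 4.1717/2.0050 = 2.081

(Intermediate values are shown rounded; full precision is carried through to the final answer.)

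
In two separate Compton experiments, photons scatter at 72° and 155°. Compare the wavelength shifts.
155° produces the larger shift by a factor of 2.759

Calculate both shifts using Δλ = λ_C(1 - cos θ):

For θ₁ = 72°:
Δλ₁ = 2.4263 × (1 - cos(72°))
Δλ₁ = 2.4263 × 0.6910
Δλ₁ = 1.6765 pm

For θ₂ = 155°:
Δλ₂ = 2.4263 × (1 - cos(155°))
Δλ₂ = 2.4263 × 1.9063
Δλ₂ = 4.6253 pm

The 155° angle produces the larger shift.
Ratio: 4.6253/1.6765 = 2.759

(Intermediate values are shown rounded; full precision is carried through to the final answer.)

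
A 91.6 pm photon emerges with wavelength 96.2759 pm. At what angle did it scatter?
158.00°

First find the wavelength shift:
Δλ = λ' - λ = 96.2759 - 91.6 = 4.6759 pm

Using Δλ = λ_C(1 - cos θ), with λ_C = h/(m_e·c) ≈ 2.42631024 pm:
cos θ = 1 - Δλ/λ_C
cos θ = 1 - 4.6759/2.42631024
cos θ = -0.927165

θ = arccos(-0.927165)
θ = 158.00°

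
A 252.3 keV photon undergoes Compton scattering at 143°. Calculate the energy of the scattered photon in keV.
133.6295 keV

First convert energy to wavelength:
λ = hc/E, with hc ≈ 1239.842 keV·pm (i.e. 1239.842 eV·nm)

For E = 252.3 keV = 252300 eV:
λ = 1239.842 keV·pm / 252.3 keV
λ = 4.9142 pm

Calculate the Compton shift:
Δλ = λ_C(1 - cos(143°)) = 2.4263 × 1.7986
Δλ = 4.3640 pm

Final wavelength:
λ' = 4.9142 + 4.3640 = 9.2782 pm

Final energy:
E' = hc/λ' = 1239.842 / 9.2782 = 133.6295 keV

(Intermediate values are shown rounded; full precision is carried through to the final answer.)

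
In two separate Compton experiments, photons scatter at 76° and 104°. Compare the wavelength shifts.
104° produces the larger shift by a factor of 1.638

Calculate both shifts using Δλ = λ_C(1 - cos θ):

For θ₁ = 76°:
Δλ₁ = 2.4263 × (1 - cos(76°))
Δλ₁ = 2.4263 × 0.7581
Δλ₁ = 1.8393 pm

For θ₂ = 104°:
Δλ₂ = 2.4263 × (1 - cos(104°))
Δλ₂ = 2.4263 × 1.2419
Δλ₂ = 3.0133 pm

The 104° angle produces the larger shift.
Ratio: 3.0133/1.8393 = 1.638

(Intermediate values are shown rounded; full precision is carried through to the final answer.)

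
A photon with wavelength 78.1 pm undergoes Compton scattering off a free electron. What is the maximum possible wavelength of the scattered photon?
82.9526 pm (at θ = 180°)

The Compton shift is Δλ = λ_C(1 − cos θ).

Since cos θ ranges from −1 to 1, the factor (1 − cos θ) ranges from 0 to 2; the maximum shift occurs at θ = 180° (backscattering):
Δλ_max = 2λ_C = 2 × 2.4263 pm = 4.8526 pm

Maximum scattered wavelength:
λ'_max = λ₀ + Δλ_max = 78.1 + 4.8526 = 82.9526 pm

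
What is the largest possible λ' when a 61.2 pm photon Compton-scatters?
66.0526 pm (at θ = 180°)

The Compton shift is Δλ = λ_C(1 − cos θ).

Since cos θ ranges from −1 to 1, the factor (1 − cos θ) ranges from 0 to 2; the maximum shift occurs at θ = 180° (backscattering):
Δλ_max = 2λ_C = 2 × 2.4263 pm = 4.8526 pm

Maximum scattered wavelength:
λ'_max = λ₀ + Δλ_max = 61.2 + 4.8526 = 66.0526 pm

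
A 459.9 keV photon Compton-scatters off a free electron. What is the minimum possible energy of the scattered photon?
164.2498 keV (at θ = 180°)

The scattered photon has minimum energy when its wavelength is maximum, i.e., when the Compton shift Δλ = λ_C(1 − cos θ) is maximum. This occurs at θ = 180° (backscattering), giving Δλ_max = 2λ_C = 4.8526 pm.

Initial wavelength: λ₀ = hc/E₀ = 2.6959 pm
Maximum final wavelength: λ'_max = λ₀ + 2λ_C = 2.6959 + 4.8526 = 7.5485 pm
Minimum final energy: E'_min = hc/λ'_max = 164.2498 keV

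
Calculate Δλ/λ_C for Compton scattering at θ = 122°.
1.5299 λ_C

The Compton shift formula is:
Δλ = λ_C(1 - cos θ)

Dividing both sides by λ_C:
Δλ/λ_C = 1 - cos θ

For θ = 122°:
Δλ/λ_C = 1 - cos(122°)
Δλ/λ_C = 1 - -0.5299
Δλ/λ_C = 1.5299

This means the shift is 1.5299 × λ_C = 3.7121 pm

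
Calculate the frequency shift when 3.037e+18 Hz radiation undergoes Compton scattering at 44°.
2.081e+16 Hz (decrease)

Convert frequency to wavelength (c = 299792458 m/s):
λ₀ = c/f₀ = 299792458/3.037e+18 = 9.8713355e-11 m = 98.7134 pm

Calculate Compton shift:
Δλ = λ_C(1 - cos(44°)) = 0.6810 pm

Final wavelength:
λ' = λ₀ + Δλ = 98.7134 + 0.6810 = 99.3943 pm

Final frequency:
f' = c/λ' = 299792458/9.9394323e-11 = 3.0161930e+18 Hz

Frequency shift (decrease):
Δf = f₀ - f' = 3.037e+18 - 3.0161930e+18 = 2.081e+16 Hz

(Intermediate values are shown rounded; full precision is carried through to the final answer.)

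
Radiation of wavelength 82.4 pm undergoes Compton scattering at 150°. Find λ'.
86.9276 pm

Using the Compton formula: λ' = λ + λ_C(1 − cos θ)

For θ = 150°, cos θ = -√3/2 (exact) ≈ -0.8660, so:
1 − cos 150° = 1 − (-√3/2) ≈ 1.8660

Δλ = λ_C × 1.8660 = 2.4263 × 1.8660 = 4.5276 pm

λ' = 82.4 + 4.5276 = 86.9276 pm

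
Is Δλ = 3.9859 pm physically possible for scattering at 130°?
Yes, consistent

Calculate the expected shift for θ = 130°:

Δλ_expected = λ_C(1 - cos(130°))
Δλ_expected = 2.4263 × (1 - cos(130°))
Δλ_expected = 2.4263 × 1.6428
Δλ_expected = 3.9859 pm

Given shift: 3.9859 pm
Expected shift: 3.9859 pm
Difference: 0.0000 pm

The values match. This is consistent with Compton scattering at the stated angle.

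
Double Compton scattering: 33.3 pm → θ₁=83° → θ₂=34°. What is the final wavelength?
35.8454 pm

Apply Compton shift twice:

First scattering at θ₁ = 83°:
Δλ₁ = λ_C(1 - cos(83°))
Δλ₁ = 2.4263 × 0.8781
Δλ₁ = 2.1306 pm

After first scattering:
λ₁ = 33.3 + 2.1306 = 35.4306 pm

Second scattering at θ₂ = 34°:
Δλ₂ = λ_C(1 - cos(34°))
Δλ₂ = 2.4263 × 0.1710
Δλ₂ = 0.4148 pm

Final wavelength:
λ₂ = 35.4306 + 0.4148 = 35.8454 pm

Total shift: Δλ_total = 2.1306 + 0.4148 = 2.5454 pm

(Intermediate values are shown rounded; full precision is carried through to the final answer.)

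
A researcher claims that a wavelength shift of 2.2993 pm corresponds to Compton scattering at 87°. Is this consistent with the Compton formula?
Yes, consistent

Calculate the expected shift for θ = 87°:

Δλ_expected = λ_C(1 - cos(87°))
Δλ_expected = 2.4263 × (1 - cos(87°))
Δλ_expected = 2.4263 × 0.9477
Δλ_expected = 2.2993 pm

Given shift: 2.2993 pm
Expected shift: 2.2993 pm
Difference: 0.0000 pm

The values match. This is consistent with Compton scattering at the stated angle.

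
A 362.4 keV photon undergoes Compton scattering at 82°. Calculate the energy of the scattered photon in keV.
225.0236 keV

First convert energy to wavelength:
λ = hc/E, with hc ≈ 1239.842 keV·pm (i.e. 1239.842 eV·nm)

For E = 362.4 keV = 362400 eV:
λ = 1239.842 keV·pm / 362.4 keV
λ = 3.4212 pm

Calculate the Compton shift:
Δλ = λ_C(1 - cos(82°)) = 2.4263 × 0.8608
Δλ = 2.0886 pm

Final wavelength:
λ' = 3.4212 + 2.0886 = 5.5098 pm

Final energy:
E' = hc/λ' = 1239.842 / 5.5098 = 225.0236 keV

(Intermediate values are shown rounded; full precision is carried through to the final answer.)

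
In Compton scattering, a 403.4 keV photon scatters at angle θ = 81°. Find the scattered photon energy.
242.1457 keV

First convert energy to wavelength:
λ = hc/E, with hc ≈ 1239.842 keV·pm (i.e. 1239.842 eV·nm)

For E = 403.4 keV = 403400 eV:
λ = 1239.842 keV·pm / 403.4 keV
λ = 3.0735 pm

Calculate the Compton shift:
Δλ = λ_C(1 - cos(81°)) = 2.4263 × 0.8436
Δλ = 2.0468 pm

Final wavelength:
λ' = 3.0735 + 2.0468 = 5.1202 pm

Final energy:
E' = hc/λ' = 1239.842 / 5.1202 = 242.1457 keV

(Intermediate values are shown rounded; full precision is carried through to the final answer.)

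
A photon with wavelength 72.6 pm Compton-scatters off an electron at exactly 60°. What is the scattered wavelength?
73.8132 pm

Using the Compton formula: λ' = λ + λ_C(1 − cos θ)

For θ = 60°, cos θ = 1/2 (exact) = 0.5000, so:
1 − cos 60° = 1 − (1/2) = 0.5000

Δλ = λ_C × 0.5000 = 2.4263 × 0.5000 = 1.2132 pm

λ' = 72.6 + 1.2132 = 73.8132 pm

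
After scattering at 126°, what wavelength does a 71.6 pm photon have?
75.4525 pm

Using the Compton scattering formula:
λ' = λ + Δλ = λ + λ_C(1 - cos θ)

Given:
- Initial wavelength λ = 71.6 pm
- Scattering angle θ = 126°
- Compton wavelength λ_C ≈ 2.4263 pm

Calculate the shift:
Δλ = 2.4263 × (1 - cos(126°))
Δλ = 2.4263 × 1.5878
Δλ = 3.8525 pm

Final wavelength:
λ' = 71.6 + 3.8525 = 75.4525 pm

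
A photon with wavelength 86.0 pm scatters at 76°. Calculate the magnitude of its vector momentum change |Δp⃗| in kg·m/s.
9.3885e-24 kg·m/s

Photon momentum magnitude is p = h/λ.

Initial momentum:
p₀ = h/λ = 6.6261e-34/8.6000e-11 = 7.7047e-24 kg·m/s

After scattering:
λ' = λ + Δλ = 86.0 + 1.8393 = 87.8393 pm
p' = h/λ' = 6.6261e-34/8.7839e-11 = 7.5434e-24 kg·m/s

Momentum is a vector; the scattered photon's direction makes angle θ = 76° with the incident direction. The magnitude of the vector change Δp⃗ = p⃗₀ − p⃗' is found from the law of cosines:
|Δp⃗|² = p₀² + p'² − 2p₀p'cos θ
|Δp⃗|² = (7.7047e-24)² + (7.5434e-24)² − 2·7.7047e-24·7.5434e-24·cos(76°)
|Δp⃗| = 9.3885e-24 kg·m/s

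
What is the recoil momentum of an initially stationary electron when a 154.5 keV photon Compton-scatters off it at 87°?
1.0189e-22 kg·m/s

The electron is initially at rest, so by conservation of momentum:
p⃗_e = p⃗₀ − p⃗'  (incident photon momentum minus scattered photon momentum)

Photon momentum magnitudes (p = h/λ = E/c):
λ₀ = hc/E₀ = 8.0249 pm → p₀ = h/λ₀ = 8.2569e-23 kg·m/s
Δλ = λ_C(1 − cos 87°) = 2.2993 pm
λ' = 10.3242 pm → p' = h/λ' = 6.4180e-23 kg·m/s

The scattered photon makes angle θ = 87° with the incident direction, so by the law of cosines:
|p⃗_e|² = p₀² + p'² − 2p₀p'cos θ
|p⃗_e|² = (8.2569e-23)² + (6.4180e-23)² − 2·8.2569e-23·6.4180e-23·cos(87°)
|p⃗_e| = 1.0189e-22 kg·m/s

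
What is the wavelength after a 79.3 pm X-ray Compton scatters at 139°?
83.5575 pm

Using the Compton scattering formula:
λ' = λ + Δλ = λ + λ_C(1 - cos θ)

Given:
- Initial wavelength λ = 79.3 pm
- Scattering angle θ = 139°
- Compton wavelength λ_C ≈ 2.4263 pm

Calculate the shift:
Δλ = 2.4263 × (1 - cos(139°))
Δλ = 2.4263 × 1.7547
Δλ = 4.2575 pm

Final wavelength:
λ' = 79.3 + 4.2575 = 83.5575 pm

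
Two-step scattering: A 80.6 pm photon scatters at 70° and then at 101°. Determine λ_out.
85.0857 pm

Apply Compton shift twice:

First scattering at θ₁ = 70°:
Δλ₁ = λ_C(1 - cos(70°))
Δλ₁ = 2.4263 × 0.6580
Δλ₁ = 1.5965 pm

After first scattering:
λ₁ = 80.6 + 1.5965 = 82.1965 pm

Second scattering at θ₂ = 101°:
Δλ₂ = λ_C(1 - cos(101°))
Δλ₂ = 2.4263 × 1.1908
Δλ₂ = 2.8893 pm

Final wavelength:
λ₂ = 82.1965 + 2.8893 = 85.0857 pm

Total shift: Δλ_total = 1.5965 + 2.8893 = 4.4857 pm

(Intermediate values are shown rounded; full precision is carried through to the final answer.)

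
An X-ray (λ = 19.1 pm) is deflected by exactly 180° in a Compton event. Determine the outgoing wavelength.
23.9526 pm

Using the Compton formula: λ' = λ + λ_C(1 − cos θ)

For θ = 180°, cos θ = -1 (exact) = -1.0000, so:
1 − cos 180° = 1 − (-1) = 2.0000

Δλ = λ_C × 2.0000 = 2.4263 × 2.0000 = 4.8526 pm

λ' = 19.1 + 4.8526 = 23.9526 pm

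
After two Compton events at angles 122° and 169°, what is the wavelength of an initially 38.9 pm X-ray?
47.4201 pm

Apply Compton shift twice:

First scattering at θ₁ = 122°:
Δλ₁ = λ_C(1 - cos(122°))
Δλ₁ = 2.4263 × 1.5299
Δλ₁ = 3.7121 pm

After first scattering:
λ₁ = 38.9 + 3.7121 = 42.6121 pm

Second scattering at θ₂ = 169°:
Δλ₂ = λ_C(1 - cos(169°))
Δλ₂ = 2.4263 × 1.9816
Δλ₂ = 4.8080 pm

Final wavelength:
λ₂ = 42.6121 + 4.8080 = 47.4201 pm

Total shift: Δλ_total = 3.7121 + 4.8080 = 8.5201 pm

(Intermediate values are shown rounded; full precision is carried through to the final answer.)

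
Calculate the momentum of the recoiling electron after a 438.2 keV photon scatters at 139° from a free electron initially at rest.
3.1086e-22 kg·m/s

The electron is initially at rest, so by conservation of momentum:
p⃗_e = p⃗₀ − p⃗'  (incident photon momentum minus scattered photon momentum)

Photon momentum magnitudes (p = h/λ = E/c):
λ₀ = hc/E₀ = 2.8294 pm → p₀ = h/λ₀ = 2.3419e-22 kg·m/s
Δλ = λ_C(1 − cos 139°) = 4.2575 pm
λ' = 7.0869 pm → p' = h/λ' = 9.3498e-23 kg·m/s

The scattered photon makes angle θ = 139° with the incident direction, so by the law of cosines:
|p⃗_e|² = p₀² + p'² − 2p₀p'cos θ
|p⃗_e|² = (2.3419e-22)² + (9.3498e-23)² − 2·2.3419e-22·9.3498e-23·cos(139°)
|p⃗_e| = 3.1086e-22 kg·m/s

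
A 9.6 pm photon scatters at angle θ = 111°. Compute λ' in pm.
12.8958 pm

Using the Compton scattering formula:
λ' = λ + Δλ = λ + λ_C(1 - cos θ)

Given:
- Initial wavelength λ = 9.6 pm
- Scattering angle θ = 111°
- Compton wavelength λ_C ≈ 2.4263 pm

Calculate the shift:
Δλ = 2.4263 × (1 - cos(111°))
Δλ = 2.4263 × 1.3584
Δλ = 3.2958 pm

Final wavelength:
λ' = 9.6 + 3.2958 = 12.8958 pm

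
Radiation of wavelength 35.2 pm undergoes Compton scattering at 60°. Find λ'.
36.4132 pm

Using the Compton formula: λ' = λ + λ_C(1 − cos θ)

For θ = 60°, cos θ = 1/2 (exact) = 0.5000, so:
1 − cos 60° = 1 − (1/2) = 0.5000

Δλ = λ_C × 0.5000 = 2.4263 × 0.5000 = 1.2132 pm

λ' = 35.2 + 1.2132 = 36.4132 pm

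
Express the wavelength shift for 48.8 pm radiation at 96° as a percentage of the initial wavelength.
5.4917%

Calculate the Compton shift:
Δλ = λ_C(1 - cos(96°))
Δλ = 2.4263 × (1 - cos(96°))
Δλ = 2.4263 × 1.1045
Δλ = 2.6799 pm

Percentage change:
(Δλ/λ₀) × 100 = (2.6799/48.8) × 100
= 5.4917%

(Intermediate values are shown rounded; full precision is carried through to the final answer.)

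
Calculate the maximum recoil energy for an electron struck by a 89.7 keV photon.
23.3085 keV

Maximum energy transfer occurs at θ = 180° (backscattering).

Initial photon: E₀ = 89.7 keV → λ₀ = 13.8221 pm

Maximum Compton shift (at 180°):
Δλ_max = 2λ_C = 2 × 2.4263 = 4.8526 pm

Final wavelength:
λ' = 13.8221 + 4.8526 = 18.6747 pm

Minimum photon energy (maximum energy to electron):
E'_min = hc/λ' = 66.3915 keV

Maximum electron kinetic energy:
K_max = E₀ - E'_min = 89.7000 - 66.3915 = 23.3085 keV

(Intermediate values are shown rounded; full precision is carried through to the final answer.)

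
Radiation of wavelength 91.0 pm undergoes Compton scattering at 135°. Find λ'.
95.1420 pm

Using the Compton formula: λ' = λ + λ_C(1 − cos θ)

For θ = 135°, cos θ = -√2/2 (exact) ≈ -0.7071, so:
1 − cos 135° = 1 − (-√2/2) ≈ 1.7071

Δλ = λ_C × 1.7071 = 2.4263 × 1.7071 = 4.1420 pm

λ' = 91.0 + 4.1420 = 95.1420 pm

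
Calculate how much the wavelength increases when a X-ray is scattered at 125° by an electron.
3.8180 pm

Using the Compton scattering formula:
Δλ = λ_C(1 - cos θ)

where λ_C = h/(m_e·c) ≈ 2.4263 pm is the Compton wavelength of an electron.

For θ = 125°:
cos(125°) = -0.5736
1 - cos(125°) = 1.5736

Δλ = 2.4263 × 1.5736
Δλ = 3.8180 pm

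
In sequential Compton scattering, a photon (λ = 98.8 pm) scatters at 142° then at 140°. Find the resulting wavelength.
107.4232 pm

Apply Compton shift twice:

First scattering at θ₁ = 142°:
Δλ₁ = λ_C(1 - cos(142°))
Δλ₁ = 2.4263 × 1.7880
Δλ₁ = 4.3383 pm

After first scattering:
λ₁ = 98.8 + 4.3383 = 103.1383 pm

Second scattering at θ₂ = 140°:
Δλ₂ = λ_C(1 - cos(140°))
Δλ₂ = 2.4263 × 1.7660
Δλ₂ = 4.2850 pm

Final wavelength:
λ₂ = 103.1383 + 4.2850 = 107.4232 pm

Total shift: Δλ_total = 4.3383 + 4.2850 = 8.6232 pm

(Intermediate values are shown rounded; full precision is carried through to the final answer.)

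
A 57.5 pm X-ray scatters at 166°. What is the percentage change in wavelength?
8.3140%

Calculate the Compton shift:
Δλ = λ_C(1 - cos(166°))
Δλ = 2.4263 × (1 - cos(166°))
Δλ = 2.4263 × 1.9703
Δλ = 4.7805 pm

Percentage change:
(Δλ/λ₀) × 100 = (4.7805/57.5) × 100
= 8.3140%

(Intermediate values are shown rounded; full precision is carried through to the final answer.)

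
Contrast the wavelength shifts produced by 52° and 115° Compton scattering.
115° produces the larger shift by a factor of 3.701

Calculate both shifts using Δλ = λ_C(1 - cos θ):

For θ₁ = 52°:
Δλ₁ = 2.4263 × (1 - cos(52°))
Δλ₁ = 2.4263 × 0.3843
Δλ₁ = 0.9325 pm

For θ₂ = 115°:
Δλ₂ = 2.4263 × (1 - cos(115°))
Δλ₂ = 2.4263 × 1.4226
Δλ₂ = 3.4517 pm

The 115° angle produces the larger shift.
Ratio: 3.4517/0.9325 = 3.701

(Intermediate values are shown rounded; full precision is carried through to the final answer.)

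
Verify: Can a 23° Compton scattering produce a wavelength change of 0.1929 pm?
Yes, consistent

Calculate the expected shift for θ = 23°:

Δλ_expected = λ_C(1 - cos(23°))
Δλ_expected = 2.4263 × (1 - cos(23°))
Δλ_expected = 2.4263 × 0.0795
Δλ_expected = 0.1929 pm

Given shift: 0.1929 pm
Expected shift: 0.1929 pm
Difference: 0.0000 pm

The values match. This is consistent with Compton scattering at the stated angle.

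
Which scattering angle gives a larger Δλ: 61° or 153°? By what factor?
153° produces the larger shift by a factor of 3.671

Calculate both shifts using Δλ = λ_C(1 - cos θ):

For θ₁ = 61°:
Δλ₁ = 2.4263 × (1 - cos(61°))
Δλ₁ = 2.4263 × 0.5152
Δλ₁ = 1.2500 pm

For θ₂ = 153°:
Δλ₂ = 2.4263 × (1 - cos(153°))
Δλ₂ = 2.4263 × 1.8910
Δλ₂ = 4.5882 pm

The 153° angle produces the larger shift.
Ratio: 4.5882/1.2500 = 3.671

(Intermediate values are shown rounded; full precision is carried through to the final answer.)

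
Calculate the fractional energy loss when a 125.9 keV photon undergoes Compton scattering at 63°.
0.1186 (or 11.86%)

Calculate initial and final photon energies:

Initial: E₀ = 125.9 keV → λ₀ = 9.8478 pm
Compton shift: Δλ = 1.3248 pm
Final wavelength: λ' = 11.1726 pm
Final energy: E' = 110.9715 keV

Fractional energy loss:
(E₀ - E')/E₀ = (125.9000 - 110.9715)/125.9000
= 14.9285/125.9000
= 0.1186
= 11.86%

(Intermediate values are shown rounded; full precision is carried through to the final answer.)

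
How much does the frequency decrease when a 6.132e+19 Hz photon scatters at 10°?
4.589e+17 Hz (decrease)

Convert frequency to wavelength (c = 299792458 m/s):
λ₀ = c/f₀ = 299792458/6.132e+19 = 4.8889833e-12 m = 4.8890 pm

Calculate Compton shift:
Δλ = λ_C(1 - cos(10°)) = 0.0369 pm

Final wavelength:
λ' = λ₀ + Δλ = 4.8890 + 0.0369 = 4.9258 pm

Final frequency:
f' = c/λ' = 299792458/4.9258444e-12 = 6.0861130e+19 Hz

Frequency shift (decrease):
Δf = f₀ - f' = 6.132e+19 - 6.0861130e+19 = 4.589e+17 Hz

(Intermediate values are shown rounded; full precision is carried through to the final answer.)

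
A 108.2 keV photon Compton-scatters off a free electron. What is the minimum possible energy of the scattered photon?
76.0107 keV (at θ = 180°)

The scattered photon has minimum energy when its wavelength is maximum, i.e., when the Compton shift Δλ = λ_C(1 − cos θ) is maximum. This occurs at θ = 180° (backscattering), giving Δλ_max = 2λ_C = 4.8526 pm.

Initial wavelength: λ₀ = hc/E₀ = 11.4588 pm
Maximum final wavelength: λ'_max = λ₀ + 2λ_C = 11.4588 + 4.8526 = 16.3114 pm
Minimum final energy: E'_min = hc/λ'_max = 76.0107 keV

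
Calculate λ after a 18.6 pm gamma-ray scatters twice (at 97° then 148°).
25.8059 pm

Apply Compton shift twice:

First scattering at θ₁ = 97°:
Δλ₁ = λ_C(1 - cos(97°))
Δλ₁ = 2.4263 × 1.1219
Δλ₁ = 2.7220 pm

After first scattering:
λ₁ = 18.6 + 2.7220 = 21.3220 pm

Second scattering at θ₂ = 148°:
Δλ₂ = λ_C(1 - cos(148°))
Δλ₂ = 2.4263 × 1.8480
Δλ₂ = 4.4839 pm

Final wavelength:
λ₂ = 21.3220 + 4.4839 = 25.8059 pm

Total shift: Δλ_total = 2.7220 + 4.4839 = 7.2059 pm

(Intermediate values are shown rounded; full precision is carried through to the final answer.)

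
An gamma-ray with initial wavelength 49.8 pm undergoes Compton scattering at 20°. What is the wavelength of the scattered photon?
49.9463 pm

Using the Compton scattering formula:
λ' = λ + Δλ = λ + λ_C(1 - cos θ)

Given:
- Initial wavelength λ = 49.8 pm
- Scattering angle θ = 20°
- Compton wavelength λ_C ≈ 2.4263 pm

Calculate the shift:
Δλ = 2.4263 × (1 - cos(20°))
Δλ = 2.4263 × 0.0603
Δλ = 0.1463 pm

Final wavelength:
λ' = 49.8 + 0.1463 = 49.9463 pm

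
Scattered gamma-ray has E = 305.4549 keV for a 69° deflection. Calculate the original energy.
495.5001 keV

Convert final energy to wavelength (hc ≈ 1239.842 keV·pm):
λ' = hc/E' = 1239.842 / 305.4549 = 4.0590 pm

Calculate the Compton shift:
Δλ = λ_C(1 - cos(69°))
Δλ = 2.4263 × (1 - cos(69°))
Δλ = 1.5568 pm

Initial wavelength:
λ = λ' - Δλ = 4.0590 - 1.5568 = 2.5022 pm

Initial energy:
E = hc/λ = 1239.842 / 2.5022 = 495.5001 keV

(Intermediate values are shown rounded; full precision is carried through to the final answer.)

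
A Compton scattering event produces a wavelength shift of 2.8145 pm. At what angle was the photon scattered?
99.21°

From the Compton formula Δλ = λ_C(1 - cos θ), we can solve for θ:

cos θ = 1 - Δλ/λ_C

Given:
- Δλ = 2.8145 pm
- λ_C = h/(m_e·c) ≈ 2.42631024 pm

cos θ = 1 - 2.8145/2.42631024
cos θ = 1 - 1.159992
cos θ = -0.159992

θ = arccos(-0.159992)
θ = 99.21°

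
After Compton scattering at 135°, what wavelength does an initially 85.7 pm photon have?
89.8420 pm

Using the Compton formula: λ' = λ + λ_C(1 − cos θ)

For θ = 135°, cos θ = -√2/2 (exact) ≈ -0.7071, so:
1 − cos 135° = 1 − (-√2/2) ≈ 1.7071

Δλ = λ_C × 1.7071 = 2.4263 × 1.7071 = 4.1420 pm

λ' = 85.7 + 4.1420 = 89.8420 pm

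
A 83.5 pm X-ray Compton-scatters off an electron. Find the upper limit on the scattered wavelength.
88.3526 pm (at θ = 180°)

The Compton shift is Δλ = λ_C(1 − cos θ).

Since cos θ ranges from −1 to 1, the factor (1 − cos θ) ranges from 0 to 2; the maximum shift occurs at θ = 180° (backscattering):
Δλ_max = 2λ_C = 2 × 2.4263 pm = 4.8526 pm

Maximum scattered wavelength:
λ'_max = λ₀ + Δλ_max = 83.5 + 4.8526 = 88.3526 pm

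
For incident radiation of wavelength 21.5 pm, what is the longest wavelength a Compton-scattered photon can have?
26.3526 pm (at θ = 180°)

The Compton shift is Δλ = λ_C(1 − cos θ).

Since cos θ ranges from −1 to 1, the factor (1 − cos θ) ranges from 0 to 2; the maximum shift occurs at θ = 180° (backscattering):
Δλ_max = 2λ_C = 2 × 2.4263 pm = 4.8526 pm

Maximum scattered wavelength:
λ'_max = λ₀ + Δλ_max = 21.5 + 4.8526 = 26.3526 pm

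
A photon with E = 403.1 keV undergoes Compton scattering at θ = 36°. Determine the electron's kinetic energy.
52.7782 keV

By energy conservation: K_e = E_initial - E_final

First find the scattered photon energy:
Initial wavelength: λ = hc/E = 3.0758 pm
Compton shift: Δλ = λ_C(1 - cos(36°)) = 0.4634 pm
Final wavelength: λ' = 3.0758 + 0.4634 = 3.5392 pm
Final photon energy: E' = hc/λ' = 350.3218 keV

Electron kinetic energy:
K_e = E - E' = 403.1000 - 350.3218 = 52.7782 keV

(Intermediate values are shown rounded; full precision is carried through to the final answer.)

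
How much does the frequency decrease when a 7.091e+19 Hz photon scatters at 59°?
1.544e+19 Hz (decrease)

Convert frequency to wavelength (c = 299792458 m/s):
λ₀ = c/f₀ = 299792458/7.091e+19 = 4.2277882e-12 m = 4.2278 pm

Calculate Compton shift:
Δλ = λ_C(1 - cos(59°)) = 1.1767 pm

Final wavelength:
λ' = λ₀ + Δλ = 4.2278 + 1.1767 = 5.4045 pm

Final frequency:
f' = c/λ' = 299792458/5.4044562e-12 = 5.5471345e+19 Hz

Frequency shift (decrease):
Δf = f₀ - f' = 7.091e+19 - 5.5471345e+19 = 1.544e+19 Hz

(Intermediate values are shown rounded; full precision is carried through to the final answer.)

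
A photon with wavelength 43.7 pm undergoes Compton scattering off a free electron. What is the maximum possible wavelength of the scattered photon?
48.5526 pm (at θ = 180°)

The Compton shift is Δλ = λ_C(1 − cos θ).

Since cos θ ranges from −1 to 1, the factor (1 − cos θ) ranges from 0 to 2; the maximum shift occurs at θ = 180° (backscattering):
Δλ_max = 2λ_C = 2 × 2.4263 pm = 4.8526 pm

Maximum scattered wavelength:
λ'_max = λ₀ + Δλ_max = 43.7 + 4.8526 = 48.5526 pm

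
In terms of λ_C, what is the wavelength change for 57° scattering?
0.4554 λ_C

The Compton shift formula is:
Δλ = λ_C(1 - cos θ)

Dividing both sides by λ_C:
Δλ/λ_C = 1 - cos θ

For θ = 57°:
Δλ/λ_C = 1 - cos(57°)
Δλ/λ_C = 1 - 0.5446
Δλ/λ_C = 0.4554

This means the shift is 0.4554 × λ_C = 1.1048 pm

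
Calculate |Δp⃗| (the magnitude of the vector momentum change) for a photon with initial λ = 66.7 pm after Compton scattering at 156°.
1.8802e-23 kg·m/s

Photon momentum magnitude is p = h/λ.

Initial momentum:
p₀ = h/λ = 6.6261e-34/6.6700e-11 = 9.9341e-24 kg·m/s

After scattering:
λ' = λ + Δλ = 66.7 + 4.6429 = 71.3429 pm
p' = h/λ' = 6.6261e-34/7.1343e-11 = 9.2876e-24 kg·m/s

Momentum is a vector; the scattered photon's direction makes angle θ = 156° with the incident direction. The magnitude of the vector change Δp⃗ = p⃗₀ − p⃗' is found from the law of cosines:
|Δp⃗|² = p₀² + p'² − 2p₀p'cos θ
|Δp⃗|² = (9.9341e-24)² + (9.2876e-24)² − 2·9.9341e-24·9.2876e-24·cos(156°)
|Δp⃗| = 1.8802e-23 kg·m/s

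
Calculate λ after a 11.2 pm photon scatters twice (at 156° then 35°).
16.2816 pm

Apply Compton shift twice:

First scattering at θ₁ = 156°:
Δλ₁ = λ_C(1 - cos(156°))
Δλ₁ = 2.4263 × 1.9135
Δλ₁ = 4.6429 pm

After first scattering:
λ₁ = 11.2 + 4.6429 = 15.8429 pm

Second scattering at θ₂ = 35°:
Δλ₂ = λ_C(1 - cos(35°))
Δλ₂ = 2.4263 × 0.1808
Δλ₂ = 0.4388 pm

Final wavelength:
λ₂ = 15.8429 + 0.4388 = 16.2816 pm

Total shift: Δλ_total = 4.6429 + 0.4388 = 5.0816 pm

(Intermediate values are shown rounded; full precision is carried through to the final answer.)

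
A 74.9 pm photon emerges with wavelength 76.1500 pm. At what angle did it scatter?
61.00°

First find the wavelength shift:
Δλ = λ' - λ = 76.1500 - 74.9 = 1.2500 pm

Using Δλ = λ_C(1 - cos θ), with λ_C = h/(m_e·c) ≈ 2.42631024 pm:
cos θ = 1 - Δλ/λ_C
cos θ = 1 - 1.2500/2.42631024
cos θ = 0.484814

θ = arccos(0.484814)
θ = 61.00°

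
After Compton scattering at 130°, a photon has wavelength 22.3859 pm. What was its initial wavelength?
18.4000 pm

From λ' = λ + Δλ, we have λ = λ' - Δλ

First calculate the Compton shift:
Δλ = λ_C(1 - cos θ)
Δλ = 2.4263 × (1 - cos(130°))
Δλ = 2.4263 × 1.6428
Δλ = 3.9859 pm

Initial wavelength:
λ = λ' - Δλ
λ = 22.3859 - 3.9859
λ = 18.4000 pm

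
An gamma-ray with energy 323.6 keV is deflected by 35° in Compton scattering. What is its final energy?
290.3478 keV

First convert energy to wavelength:
λ = hc/E, with hc ≈ 1239.842 keV·pm (i.e. 1239.842 eV·nm)

For E = 323.6 keV = 323600 eV:
λ = 1239.842 keV·pm / 323.6 keV
λ = 3.8314 pm

Calculate the Compton shift:
Δλ = λ_C(1 - cos(35°)) = 2.4263 × 0.1808
Δλ = 0.4388 pm

Final wavelength:
λ' = 3.8314 + 0.4388 = 4.2702 pm

Final energy:
E' = hc/λ' = 1239.842 / 4.2702 = 290.3478 keV

(Intermediate values are shown rounded; full precision is carried through to the final answer.)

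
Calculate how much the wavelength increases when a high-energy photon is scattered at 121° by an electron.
3.6760 pm

Using the Compton scattering formula:
Δλ = λ_C(1 - cos θ)

where λ_C = h/(m_e·c) ≈ 2.4263 pm is the Compton wavelength of an electron.

For θ = 121°:
cos(121°) = -0.5150
1 - cos(121°) = 1.5150

Δλ = 2.4263 × 1.5150
Δλ = 3.6760 pm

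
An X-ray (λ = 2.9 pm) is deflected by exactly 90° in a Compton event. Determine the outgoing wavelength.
5.3263 pm

Using the Compton formula: λ' = λ + λ_C(1 − cos θ)

For θ = 90°, cos θ = 0 (exact) = 0.0000, so:
1 − cos 90° = 1 − (0) = 1.0000

Δλ = λ_C × 1.0000 = 2.4263 × 1.0000 = 2.4263 pm

λ' = 2.9 + 2.4263 = 5.3263 pm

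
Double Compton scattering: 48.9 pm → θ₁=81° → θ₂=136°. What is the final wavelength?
55.1184 pm

Apply Compton shift twice:

First scattering at θ₁ = 81°:
Δλ₁ = λ_C(1 - cos(81°))
Δλ₁ = 2.4263 × 0.8436
Δλ₁ = 2.0468 pm

After first scattering:
λ₁ = 48.9 + 2.0468 = 50.9468 pm

Second scattering at θ₂ = 136°:
Δλ₂ = λ_C(1 - cos(136°))
Δλ₂ = 2.4263 × 1.7193
Δλ₂ = 4.1717 pm

Final wavelength:
λ₂ = 50.9468 + 4.1717 = 55.1184 pm

Total shift: Δλ_total = 2.0468 + 4.1717 = 6.2184 pm

(Intermediate values are shown rounded; full precision is carried through to the final answer.)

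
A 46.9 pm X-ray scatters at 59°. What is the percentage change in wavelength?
2.5089%

Calculate the Compton shift:
Δλ = λ_C(1 - cos(59°))
Δλ = 2.4263 × (1 - cos(59°))
Δλ = 2.4263 × 0.4850
Δλ = 1.1767 pm

Percentage change:
(Δλ/λ₀) × 100 = (1.1767/46.9) × 100
= 2.5089%

(Intermediate values are shown rounded; full precision is carried through to the final answer.)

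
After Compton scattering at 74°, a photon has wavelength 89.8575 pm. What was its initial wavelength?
88.1000 pm

From λ' = λ + Δλ, we have λ = λ' - Δλ

First calculate the Compton shift:
Δλ = λ_C(1 - cos θ)
Δλ = 2.4263 × (1 - cos(74°))
Δλ = 2.4263 × 0.7244
Δλ = 1.7575 pm

Initial wavelength:
λ = λ' - Δλ
λ = 89.8575 - 1.7575
λ = 88.1000 pm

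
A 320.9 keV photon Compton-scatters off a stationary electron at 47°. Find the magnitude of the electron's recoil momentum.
1.2809e-22 kg·m/s

The electron is initially at rest, so by conservation of momentum:
p⃗_e = p⃗₀ − p⃗'  (incident photon momentum minus scattered photon momentum)

Photon momentum magnitudes (p = h/λ = E/c):
λ₀ = hc/E₀ = 3.8636 pm → p₀ = h/λ₀ = 1.7150e-22 kg·m/s
Δλ = λ_C(1 − cos 47°) = 0.7716 pm
λ' = 4.6352 pm → p' = h/λ' = 1.4295e-22 kg·m/s

The scattered photon makes angle θ = 47° with the incident direction, so by the law of cosines:
|p⃗_e|² = p₀² + p'² − 2p₀p'cos θ
|p⃗_e|² = (1.7150e-22)² + (1.4295e-22)² − 2·1.7150e-22·1.4295e-22·cos(47°)
|p⃗_e| = 1.2809e-22 kg·m/s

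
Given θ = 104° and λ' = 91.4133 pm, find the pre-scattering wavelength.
88.4000 pm

From λ' = λ + Δλ, we have λ = λ' - Δλ

First calculate the Compton shift:
Δλ = λ_C(1 - cos θ)
Δλ = 2.4263 × (1 - cos(104°))
Δλ = 2.4263 × 1.2419
Δλ = 3.0133 pm

Initial wavelength:
λ = λ' - Δλ
λ = 91.4133 - 3.0133
λ = 88.4000 pm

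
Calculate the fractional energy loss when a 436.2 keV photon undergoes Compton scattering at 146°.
0.6096 (or 60.96%)

Calculate initial and final photon energies:

Initial: E₀ = 436.2 keV → λ₀ = 2.8424 pm
Compton shift: Δλ = 4.4378 pm
Final wavelength: λ' = 7.2802 pm
Final energy: E' = 170.3037 keV

Fractional energy loss:
(E₀ - E')/E₀ = (436.2000 - 170.3037)/436.2000
= 265.8963/436.2000
= 0.6096
= 60.96%

(Intermediate values are shown rounded; full precision is carried through to the final answer.)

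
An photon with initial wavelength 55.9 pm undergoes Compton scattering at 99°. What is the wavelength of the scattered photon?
58.7059 pm

Using the Compton scattering formula:
λ' = λ + Δλ = λ + λ_C(1 - cos θ)

Given:
- Initial wavelength λ = 55.9 pm
- Scattering angle θ = 99°
- Compton wavelength λ_C ≈ 2.4263 pm

Calculate the shift:
Δλ = 2.4263 × (1 - cos(99°))
Δλ = 2.4263 × 1.1564
Δλ = 2.8059 pm

Final wavelength:
λ' = 55.9 + 2.8059 = 58.7059 pm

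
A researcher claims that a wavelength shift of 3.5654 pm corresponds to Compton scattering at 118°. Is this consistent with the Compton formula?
Yes, consistent

Calculate the expected shift for θ = 118°:

Δλ_expected = λ_C(1 - cos(118°))
Δλ_expected = 2.4263 × (1 - cos(118°))
Δλ_expected = 2.4263 × 1.4695
Δλ_expected = 3.5654 pm

Given shift: 3.5654 pm
Expected shift: 3.5654 pm
Difference: 0.0000 pm

The values match. This is consistent with Compton scattering at the stated angle.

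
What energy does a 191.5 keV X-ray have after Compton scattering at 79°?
146.9404 keV

First convert energy to wavelength:
λ = hc/E, with hc ≈ 1239.842 keV·pm (i.e. 1239.842 eV·nm)

For E = 191.5 keV = 191500 eV:
λ = 1239.842 keV·pm / 191.5 keV
λ = 6.4744 pm

Calculate the Compton shift:
Δλ = λ_C(1 - cos(79°)) = 2.4263 × 0.8092
Δλ = 1.9633 pm

Final wavelength:
λ' = 6.4744 + 1.9633 = 8.4377 pm

Final energy:
E' = hc/λ' = 1239.842 / 8.4377 = 146.9404 keV

(Intermediate values are shown rounded; full precision is carried through to the final answer.)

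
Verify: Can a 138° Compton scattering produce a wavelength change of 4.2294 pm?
Yes, consistent

Calculate the expected shift for θ = 138°:

Δλ_expected = λ_C(1 - cos(138°))
Δλ_expected = 2.4263 × (1 - cos(138°))
Δλ_expected = 2.4263 × 1.7431
Δλ_expected = 4.2294 pm

Given shift: 4.2294 pm
Expected shift: 4.2294 pm
Difference: 0.0000 pm

The values match. This is consistent with Compton scattering at the stated angle.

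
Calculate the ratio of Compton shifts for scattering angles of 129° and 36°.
129° produces the larger shift by a factor of 8.531

Calculate both shifts using Δλ = λ_C(1 - cos θ):

For θ₁ = 36°:
Δλ₁ = 2.4263 × (1 - cos(36°))
Δλ₁ = 2.4263 × 0.1910
Δλ₁ = 0.4634 pm

For θ₂ = 129°:
Δλ₂ = 2.4263 × (1 - cos(129°))
Δλ₂ = 2.4263 × 1.6293
Δλ₂ = 3.9532 pm

The 129° angle produces the larger shift.
Ratio: 3.9532/0.4634 = 8.531

(Intermediate values are shown rounded; full precision is carried through to the final answer.)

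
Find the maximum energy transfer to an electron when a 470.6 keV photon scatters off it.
305.0055 keV

Maximum energy transfer occurs at θ = 180° (backscattering).

Initial photon: E₀ = 470.6 keV → λ₀ = 2.6346 pm

Maximum Compton shift (at 180°):
Δλ_max = 2λ_C = 2 × 2.4263 = 4.8526 pm

Final wavelength:
λ' = 2.6346 + 4.8526 = 7.4872 pm

Minimum photon energy (maximum energy to electron):
E'_min = hc/λ' = 165.5945 keV

Maximum electron kinetic energy:
K_max = E₀ - E'_min = 470.6000 - 165.5945 = 305.0055 keV

(Intermediate values are shown rounded; full precision is carried through to the final answer.)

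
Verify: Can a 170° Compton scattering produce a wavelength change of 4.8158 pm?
Yes, consistent

Calculate the expected shift for θ = 170°:

Δλ_expected = λ_C(1 - cos(170°))
Δλ_expected = 2.4263 × (1 - cos(170°))
Δλ_expected = 2.4263 × 1.9848
Δλ_expected = 4.8158 pm

Given shift: 4.8158 pm
Expected shift: 4.8158 pm
Difference: 0.0000 pm

The values match. This is consistent with Compton scattering at the stated angle.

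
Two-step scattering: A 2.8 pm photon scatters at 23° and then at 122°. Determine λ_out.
6.7049 pm

Apply Compton shift twice:

First scattering at θ₁ = 23°:
Δλ₁ = λ_C(1 - cos(23°))
Δλ₁ = 2.4263 × 0.0795
Δλ₁ = 0.1929 pm

After first scattering:
λ₁ = 2.8 + 0.1929 = 2.9929 pm

Second scattering at θ₂ = 122°:
Δλ₂ = λ_C(1 - cos(122°))
Δλ₂ = 2.4263 × 1.5299
Δλ₂ = 3.7121 pm

Final wavelength:
λ₂ = 2.9929 + 3.7121 = 6.7049 pm

Total shift: Δλ_total = 0.1929 + 3.7121 = 3.9049 pm

(Intermediate values are shown rounded; full precision is carried through to the final answer.)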